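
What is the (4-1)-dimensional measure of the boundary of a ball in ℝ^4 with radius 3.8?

|∂B_4(3.8)| ≈ 1083.13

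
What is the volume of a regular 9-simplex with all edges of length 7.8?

Volume = 7.8^9 · √(10/2^9) / 9! ≈ 41.1579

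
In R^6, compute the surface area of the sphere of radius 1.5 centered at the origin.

S = n·V_n(r)/r = 6·V_6(1.5)/1.5 (volume-to-surface relation), giving 243·π^3/32 ≈ 235.454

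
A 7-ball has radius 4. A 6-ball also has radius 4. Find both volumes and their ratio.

V_7(4) ≈ 77410.6. V_6(4) ≈ 21167. Ratio V_7/V_6 ≈ 3.657.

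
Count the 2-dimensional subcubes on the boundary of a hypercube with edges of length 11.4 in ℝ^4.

Choose 2 of 4 axes to span the face (C(4,2) = 6 ways), then fix each of the remaining 2 coordinates at one of its two extreme values (2^2 = 4 ways): 6·4 = 24.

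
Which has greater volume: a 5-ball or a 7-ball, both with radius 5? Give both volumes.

V_5(5) ≈ 16449.3. V_7(5) ≈ 369122. The 7-ball is larger.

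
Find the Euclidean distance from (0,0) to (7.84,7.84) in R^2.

The space diagonal of an n-cube of side s is s√n. Here 7.84·√2 ≈ 11.0874.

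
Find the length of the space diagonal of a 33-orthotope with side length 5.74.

The space diagonal of an n-cube of side s is s√n. Here 5.74·√33 ≈ 32.9738.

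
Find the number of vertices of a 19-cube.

The 19-cube has 2^19 = 524288 vertices.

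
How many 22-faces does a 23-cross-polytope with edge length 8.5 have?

f_22(23-orthoplex) = 2^23 · (23 choose 23) = 8388608.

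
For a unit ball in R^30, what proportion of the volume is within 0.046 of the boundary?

Shell fraction = 1 - (1-0.046)^30 ≈ 0.756527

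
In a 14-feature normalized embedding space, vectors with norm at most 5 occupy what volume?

V_14(5) = π^(14/2) · (5)^14 / Γ(14/2 + 1) = 1220703125·π^7/1008 ≈ 3.65762e+09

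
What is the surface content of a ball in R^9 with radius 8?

|∂B_9(8)| = 536870912·π^4/105 ≈ 4.98058e+08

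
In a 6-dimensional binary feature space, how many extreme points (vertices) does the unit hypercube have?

Each vertex is a binary string of length 6, so there are 2^6 = 64.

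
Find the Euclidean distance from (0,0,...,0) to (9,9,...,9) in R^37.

Diagonal = √37 · 9 ≈ 54.7449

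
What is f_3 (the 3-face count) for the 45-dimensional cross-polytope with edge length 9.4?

Number of 3-faces = 2^(3+1) · C(45,3+1) = 16 · 148995 = 2383920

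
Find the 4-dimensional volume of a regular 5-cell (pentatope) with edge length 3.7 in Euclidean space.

V = (3.7^4 / 4!) · √((4+1) / 2^4) ≈ 4.36537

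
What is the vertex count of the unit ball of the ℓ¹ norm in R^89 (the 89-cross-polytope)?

The vertices are ±e_1, ..., ±e_89, so there are 2·89 = 178.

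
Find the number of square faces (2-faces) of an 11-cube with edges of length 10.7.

Number of 2-faces = C(11,2) · 2^(11-2) = 55 · 512 = 28160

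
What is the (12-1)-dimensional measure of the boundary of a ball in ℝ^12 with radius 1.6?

The surface area of an n-ball is 2π^(n/2) r^(n-1) / Γ(n/2). For n=12, r=1.6: 2818.82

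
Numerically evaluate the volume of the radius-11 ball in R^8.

V = 214358881·π^4/24 ≈ 8.70021e+08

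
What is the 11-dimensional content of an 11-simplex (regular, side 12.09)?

V = (12.09^11 / 11!) · √((11+1) / 2^11) ≈ 1546.89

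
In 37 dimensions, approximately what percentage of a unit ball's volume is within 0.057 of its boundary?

1 - (1-0.057)^37 ≈ 0.885993 ≈ 88.60%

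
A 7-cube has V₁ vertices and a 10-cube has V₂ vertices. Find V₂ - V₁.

V₁ = 2^7 = 128. V₂ = 2^10 = 1024. V₂ - V₁ = 896.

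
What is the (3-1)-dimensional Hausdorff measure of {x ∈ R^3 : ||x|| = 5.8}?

The surface area of an n-ball is 2π^(n/2) r^(n-1) / Γ(n/2). For n=3, r=5.8: 4πr² = 4π·(5.8)² ≈ 422.733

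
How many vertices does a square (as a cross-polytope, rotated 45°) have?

The vertices are ±e_1, ..., ±e_2, so there are 2·2 = 4.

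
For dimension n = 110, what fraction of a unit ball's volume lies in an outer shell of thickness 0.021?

1 - (1-0.021)^110 ≈ 0.903151 ≈ 90.32%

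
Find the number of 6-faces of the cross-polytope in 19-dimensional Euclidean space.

f_6(19-orthoplex) = 2^7 · (19 choose 7) = 6449664.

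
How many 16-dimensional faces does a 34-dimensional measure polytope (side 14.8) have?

Number of 16-faces = C(34,16) · 2^(34-16) = 2203961430 · 262144 = 577755265105920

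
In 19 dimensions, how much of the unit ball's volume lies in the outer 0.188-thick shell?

V(inner)/V(outer) = ((1-0.188)/1)^19 ≈ 0.01912, so the shell fraction is 0.980877.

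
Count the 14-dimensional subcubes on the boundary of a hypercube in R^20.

f_14(20-cube) = (20 choose 14) · 2^6 = 2480640.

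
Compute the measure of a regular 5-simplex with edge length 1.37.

For a regular n-simplex with edge a, V = (a^n / n!)·√((n+1)/2^n). With a=1.37, n=5: V ≈ 0.0174149.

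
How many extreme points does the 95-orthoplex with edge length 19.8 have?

An n-cross-polytope has 2n vertices; here n = 95, giving 190.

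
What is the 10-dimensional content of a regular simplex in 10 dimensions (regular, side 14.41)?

V = (14.41^10 / 10!) · √((10+1) / 2^10) ≈ 11026.1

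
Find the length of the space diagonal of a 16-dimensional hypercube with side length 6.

||(6,6,...,6)|| = √(16)·6 = 24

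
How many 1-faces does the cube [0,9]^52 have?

Each of the 2^52 = 4503599627370496 vertices has degree 52; total edges = 52·2^52/2 = 117093590311632896.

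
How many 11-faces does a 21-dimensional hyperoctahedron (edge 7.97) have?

Number of 11-faces = 2^(11+1) · C(21,11+1) = 4096 · 293930 = 1203937280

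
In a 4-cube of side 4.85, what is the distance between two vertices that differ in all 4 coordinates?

The space diagonal of an n-cube of side s is s√n. Here 4.85·√4 = 9.7.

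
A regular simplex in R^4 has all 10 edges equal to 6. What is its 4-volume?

For a regular n-simplex with edge a, V = (a^n / n!)·√((n+1)/2^n). With a=6, n=4: V ≈ 30.1869.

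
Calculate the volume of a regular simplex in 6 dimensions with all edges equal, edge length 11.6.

Volume = 11.6^6 · √(7/2^6) / 6! ≈ 1119.11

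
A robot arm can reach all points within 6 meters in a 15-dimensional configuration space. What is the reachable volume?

V_15(6) = π^(15/2) · (6)^15 / Γ(15/2 + 1) = 1486016741376·π^7/25025 ≈ 1.79349e+11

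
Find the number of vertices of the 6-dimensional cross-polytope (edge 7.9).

The 6-dimensional cross-polytope has 2n = 2·6 = 12 vertices.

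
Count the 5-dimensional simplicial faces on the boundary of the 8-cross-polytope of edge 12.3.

Each 5-face is the convex hull of 6 vertices, one chosen as ±e_i from each of 6 distinct axes: 2^6·C(8,6) = 1792.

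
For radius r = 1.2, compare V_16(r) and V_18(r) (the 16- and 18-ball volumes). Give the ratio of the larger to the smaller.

V_16(1.2) ≈ 4.35089, V_18(1.2) ≈ 2.187. The 16-ball is larger by a factor of 1.989.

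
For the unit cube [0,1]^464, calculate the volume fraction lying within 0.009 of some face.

1 - (1 - 2·0.009)^464 = 1 - 0.982^464 ≈ 0.999781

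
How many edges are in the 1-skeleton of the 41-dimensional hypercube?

Each of the 2^41 = 2199023255552 vertices has degree 41; total edges = 41·2^41/2 = 45079976738816.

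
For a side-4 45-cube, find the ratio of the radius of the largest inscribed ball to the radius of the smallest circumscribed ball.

Ratio = (s/2)/(s√45/2) = 45^(-1/2) ≈ 0.149071.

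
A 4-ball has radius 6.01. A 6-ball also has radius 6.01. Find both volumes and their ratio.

V_4(6.01) ≈ 6438.25. V_6(6.01) ≈ 243526. Ratio V_4/V_6 ≈ 0.02644.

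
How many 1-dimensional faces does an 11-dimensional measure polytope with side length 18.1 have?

Number of 1-faces = C(11,1) · 2^(11-1) = 11 · 1024 = 11264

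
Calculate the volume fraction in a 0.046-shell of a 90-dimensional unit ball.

V(inner)/V(outer) = ((1-0.046)/1)^90 ≈ 0.01443, so the shell fraction is 0.985567.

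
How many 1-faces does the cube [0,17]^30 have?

Number of 1-faces = C(30,1)·2^(30-1) = 30·536870912 = 16106127360.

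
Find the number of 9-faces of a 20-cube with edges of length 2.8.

f_9(20-cube) = (20 choose 9) · 2^11 = 343982080.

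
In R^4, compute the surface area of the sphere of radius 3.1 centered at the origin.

S_4(3.1) = 2·π^(4/2)·(3.1)^3 / Γ(4/2) ≈ 588.051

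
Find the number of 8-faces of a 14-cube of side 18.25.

An n-cube has C(n,k)·2^(n-k) k-faces. Here C(14,8)·2^6 = 3003·64 = 192192.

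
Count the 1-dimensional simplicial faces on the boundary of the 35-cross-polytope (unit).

Number of 1-faces = 2^(1+1) · C(35,1+1) = 4 · 595 = 2380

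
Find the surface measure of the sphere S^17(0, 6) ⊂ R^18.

The surface area of an n-ball is 2π^(n/2) r^(n-1) / Γ(n/2). For n=18, r=6: 29386561536·π^9/35 ≈ 2.50282e+13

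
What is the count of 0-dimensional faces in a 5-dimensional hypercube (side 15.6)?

Choose 0 of 5 axes to span the face (C(5,0) = 1 way), then fix each of the remaining 5 coordinates at one of its two extreme values (2^5 = 32 ways): 1·32 = 32.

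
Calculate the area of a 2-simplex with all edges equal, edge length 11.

Area = (√3/4) · 11² = 52.3945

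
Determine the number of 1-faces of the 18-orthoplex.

f_1(18-orthoplex) = 2^2 · (18 choose 2) = 612.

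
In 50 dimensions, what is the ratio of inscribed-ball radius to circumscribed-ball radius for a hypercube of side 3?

For an n-cube of any side s, the inradius is s/2 and the circumradius is s√n/2, so the ratio is 1/√50 ≈ 0.141421.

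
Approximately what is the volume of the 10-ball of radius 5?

V_10(5) = π^(10/2) · (5)^10 / Γ(10/2 + 1) = 1953125·π^5/24 ≈ 2.49039e+07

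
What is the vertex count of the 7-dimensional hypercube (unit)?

Each vertex is a binary string of length 7, so there are 2^7 = 128.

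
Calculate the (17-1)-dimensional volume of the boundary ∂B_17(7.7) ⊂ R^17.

The surface area of an n-ball is 2π^(n/2) r^(n-1) / Γ(n/2). For n=17, r=7.7: 3.65983e+14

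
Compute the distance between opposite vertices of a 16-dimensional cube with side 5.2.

Diagonal = √16 · 5.2 = 20.8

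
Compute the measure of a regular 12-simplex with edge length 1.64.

Volume = 1.64^12 · √(13/2^12) / 12! ≈ 4.45226e-08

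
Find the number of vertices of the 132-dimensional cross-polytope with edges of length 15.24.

The vertices are ±e_1, ..., ±e_132, so there are 2·132 = 264.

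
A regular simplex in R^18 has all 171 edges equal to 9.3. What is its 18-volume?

Volume = 9.3^18 · √(19/2^18) / 18! ≈ 0.36013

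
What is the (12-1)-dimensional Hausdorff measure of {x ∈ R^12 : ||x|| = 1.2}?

|∂B_12(1.2)| ≈ 119.053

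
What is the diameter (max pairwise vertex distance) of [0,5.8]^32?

d = √(5.8² + 5.8² + ... + 5.8²) [32 terms] = √(32·5.8²) = 5.8√32 ≈ 32.8098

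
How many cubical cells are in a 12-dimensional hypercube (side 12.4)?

Choose 3 of 12 axes to span the face (C(12,3) = 220 ways), then fix each of the remaining 9 coordinates at one of its two extreme values (2^9 = 512 ways): 220·512 = 112640.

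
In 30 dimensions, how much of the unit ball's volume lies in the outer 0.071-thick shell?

1 - (1-0.071)^30 ≈ 0.890233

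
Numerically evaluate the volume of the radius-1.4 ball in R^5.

Volume = π^{5/2}·(1.4)^5/Γ(7/2) ≈ 28.3099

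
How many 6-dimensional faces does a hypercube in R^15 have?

An n-cube has C(n,k)·2^(n-k) k-faces. Here C(15,6)·2^9 = 5005·512 = 2562560.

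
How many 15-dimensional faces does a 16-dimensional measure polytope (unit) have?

f_15(16-cube) = (16 choose 15) · 2^1 = 32.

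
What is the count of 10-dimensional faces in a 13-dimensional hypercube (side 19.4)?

Number of 10-faces = C(13,10) · 2^(13-10) = 286 · 8 = 2288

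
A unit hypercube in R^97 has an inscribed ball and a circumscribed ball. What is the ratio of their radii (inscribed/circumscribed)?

Ratio = (s/2)/(s√97/2) = 97^(-1/2) ≈ 0.101535.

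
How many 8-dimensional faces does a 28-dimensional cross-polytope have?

Each 8-face is the convex hull of 9 vertices, one chosen as ±e_i from each of 9 distinct axes: 2^9·C(28,9) = 3536332800.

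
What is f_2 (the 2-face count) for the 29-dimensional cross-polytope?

An n-cross-polytope has 2^(k+1)·C(n,k+1) k-faces. Here 2^3·C(29,3) = 8·3654 = 29232.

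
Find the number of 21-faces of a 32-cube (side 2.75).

Choose 21 of 32 axes to span the face (C(32,21) = 129024480 ways), then fix each of the remaining 11 coordinates at one of its two extreme values (2^11 = 2048 ways): 129024480·2048 = 264242135040.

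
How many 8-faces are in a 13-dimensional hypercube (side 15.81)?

Choose 8 of 13 axes to span the face (C(13,8) = 1287 ways), then fix each of the remaining 5 coordinates at one of its two extreme values (2^5 = 32 ways): 1287·32 = 41184.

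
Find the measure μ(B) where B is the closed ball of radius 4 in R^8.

V_8(4) = π^(8/2) · (4)^8 / Γ(8/2 + 1) = 8192·π^4/3 ≈ 265992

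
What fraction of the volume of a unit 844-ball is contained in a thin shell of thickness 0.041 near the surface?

1 - (1-0.041)^844 ≈ 1 - 4.518e-16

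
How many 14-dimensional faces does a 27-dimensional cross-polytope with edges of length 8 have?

An n-cross-polytope has 2^(k+1)·C(n,k+1) k-faces. Here 2^15·C(27,15) = 32768·17383860 = 569634324480.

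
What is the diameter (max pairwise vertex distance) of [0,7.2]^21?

The space diagonal of an n-cube of side s is s√n. Here 7.2·√21 ≈ 32.9945.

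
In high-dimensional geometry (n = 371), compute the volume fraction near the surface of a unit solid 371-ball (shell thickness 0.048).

1 - (1-0.048)^371 ≈ 0.9999999881 ≈ 99.999999%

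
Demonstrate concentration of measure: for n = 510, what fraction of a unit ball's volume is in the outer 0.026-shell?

1 - (1-0.026)^510 ≈ 0.9999985376 ≈ 99.999854%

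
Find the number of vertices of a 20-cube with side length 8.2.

An n-cube has 2^n vertices; for n = 20 that is 2^20 = 1048576.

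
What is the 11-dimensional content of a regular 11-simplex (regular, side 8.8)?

V = (8.8^11 / 11!) · √((11+1) / 2^11) ≈ 46.998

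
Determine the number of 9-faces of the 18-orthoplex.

Number of 9-faces = 2^(9+1) · C(18,9+1) = 1024 · 43758 = 44808192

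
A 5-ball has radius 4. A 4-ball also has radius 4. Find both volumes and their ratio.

V_5(4) ≈ 5390.12. V_4(4) ≈ 1263.31. Ratio V_5/V_4 ≈ 4.267.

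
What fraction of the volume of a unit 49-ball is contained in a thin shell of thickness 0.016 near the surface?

1 - (1-0.016)^49 ≈ 0.546309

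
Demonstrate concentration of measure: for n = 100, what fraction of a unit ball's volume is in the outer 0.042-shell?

1 - (1-0.042)^100 ≈ 0.986305 ≈ 98.63%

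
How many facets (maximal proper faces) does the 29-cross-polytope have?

An n-cross-polytope has 2^(k+1)·C(n,k+1) k-faces. Here 2^29·C(29,29) = 536870912·1 = 536870912.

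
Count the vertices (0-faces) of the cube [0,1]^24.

Number of vertices = 2^24 = 16777216.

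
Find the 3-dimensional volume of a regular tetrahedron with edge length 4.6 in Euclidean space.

Volume = (√2/12) · 4.6³ = 11.4712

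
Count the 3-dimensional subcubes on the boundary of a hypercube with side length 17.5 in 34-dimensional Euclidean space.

Choose 3 of 34 axes to span the face (C(34,3) = 5984 ways), then fix each of the remaining 31 coordinates at one of its two extreme values (2^31 = 2147483648 ways): 5984·2147483648 = 12850542149632.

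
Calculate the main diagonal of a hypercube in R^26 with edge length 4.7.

Diagonal = √26 · 4.7 ≈ 23.9654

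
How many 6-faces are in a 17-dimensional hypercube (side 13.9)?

Choose 6 of 17 axes to span the face (C(17,6) = 12376 ways), then fix each of the remaining 11 coordinates at one of its two extreme values (2^11 = 2048 ways): 12376·2048 = 25346048.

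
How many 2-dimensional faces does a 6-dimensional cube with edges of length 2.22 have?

f_2(6-cube) = (6 choose 2) · 2^4 = 240.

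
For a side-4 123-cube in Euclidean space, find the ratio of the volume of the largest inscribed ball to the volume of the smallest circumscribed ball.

V_in / V_out = (r_in/r_out)^123 = (1/√123)^123 = 123^(-123/2) ≈ 2.95689e-129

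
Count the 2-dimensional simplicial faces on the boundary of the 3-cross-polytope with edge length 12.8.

f_2(3-orthoplex) = 2^3 · (3 choose 3) = 8.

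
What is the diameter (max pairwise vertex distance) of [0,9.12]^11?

Diagonal = √11 · 9.12 ≈ 30.2476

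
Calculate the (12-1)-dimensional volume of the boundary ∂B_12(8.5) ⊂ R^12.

S_12(8.5) = 2·π^(12/2)·(8.5)^11 / Γ(12/2) = 34271896307633·π^6/122880 ≈ 2.68137e+11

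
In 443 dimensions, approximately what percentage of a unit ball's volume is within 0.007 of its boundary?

1 - (1-0.007)^443 ≈ 0.955484 ≈ 95.55%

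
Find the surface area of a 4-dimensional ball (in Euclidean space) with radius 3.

S_4(3) = 2·π^(4/2)·(3)^3 / Γ(4/2) = 54·π^2 ≈ 532.959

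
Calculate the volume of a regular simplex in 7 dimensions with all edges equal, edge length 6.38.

V = (6.38^7 / 7!) · √((7+1) / 2^7) ≈ 21.3429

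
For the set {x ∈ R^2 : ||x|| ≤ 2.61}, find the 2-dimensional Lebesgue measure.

The n-ball volume is π^(n/2)·r^n/Γ(n/2+1). With n=2, r=2.61: V ≈ 21.4008.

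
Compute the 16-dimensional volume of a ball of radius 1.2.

Volume = π^{16/2}·(1.2)^16/Γ(9) ≈ 4.35089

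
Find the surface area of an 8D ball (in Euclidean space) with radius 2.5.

|∂B_8(2.5)| = 78125·π^4/384 ≈ 19817.9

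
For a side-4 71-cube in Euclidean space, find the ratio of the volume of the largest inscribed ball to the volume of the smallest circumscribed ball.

V_in/V_out = n^(-n/2) = 71^(-71/2) ≈ 1.9069e-66.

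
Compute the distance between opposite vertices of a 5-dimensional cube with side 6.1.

Diagonal = √5 · 6.1 ≈ 13.64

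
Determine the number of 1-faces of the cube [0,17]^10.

f_1(10-cube) = (10 choose 1) · 2^9 = 5120.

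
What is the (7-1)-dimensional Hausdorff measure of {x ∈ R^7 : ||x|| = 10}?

The surface area of an n-ball is 2π^(n/2) r^(n-1) / Γ(n/2). For n=7, r=10: 3200000·π^3/3 ≈ 3.30734e+07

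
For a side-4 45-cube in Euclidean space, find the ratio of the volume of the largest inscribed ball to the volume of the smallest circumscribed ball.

V_in/V_out = n^(-n/2) = 45^(-45/2) ≈ 6.34919e-38.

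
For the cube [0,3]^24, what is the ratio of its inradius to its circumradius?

r_in = 3/2 (half the side); r_out = 3√24/2 (half the diagonal). Ratio = 1/√24 ≈ 0.204124.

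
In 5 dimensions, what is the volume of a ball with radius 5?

V_5(5) = π^(5/2) · (5)^5 / Γ(5/2 + 1) = 5000·π^2/3 ≈ 16449.3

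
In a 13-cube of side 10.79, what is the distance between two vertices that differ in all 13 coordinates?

The space diagonal of an n-cube of side s is s√n. Here 10.79·√13 ≈ 38.9039.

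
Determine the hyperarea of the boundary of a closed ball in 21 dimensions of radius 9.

S_21(9) = 2·π^(21/2)·(9)^20 / Γ(21/2) = 307393813088254199808·π^10/8083075 ≈ 3.56137e+18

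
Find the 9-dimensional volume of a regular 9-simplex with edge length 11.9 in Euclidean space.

Volume = 11.9^9 · √(10/2^9) / 9! ≈ 1843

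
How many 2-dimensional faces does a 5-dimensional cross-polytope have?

Each 2-face is the convex hull of 3 vertices, one chosen as ±e_i from each of 3 distinct axes: 2^3·C(5,3) = 80.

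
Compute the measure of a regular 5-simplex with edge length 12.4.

V = (12.4^5 / 5!) · √((5+1) / 2^5) ≈ 1057.86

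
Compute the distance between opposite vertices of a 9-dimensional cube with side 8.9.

The space diagonal of an n-cube of side s is s√n. Here 8.9·√9 = 26.7.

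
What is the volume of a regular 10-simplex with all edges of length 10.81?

For a regular n-simplex with edge a, V = (a^n / n!)·√((n+1)/2^n). With a=10.81, n=10: V ≈ 622.358.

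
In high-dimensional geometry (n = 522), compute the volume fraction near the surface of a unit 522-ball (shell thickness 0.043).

1 - (1-0.043)^522 ≈ 1 - 1.087e-10 ≈ (100 - 1.09e-08)%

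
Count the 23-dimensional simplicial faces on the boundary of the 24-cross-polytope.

f_23(24-orthoplex) = 2^24 · (24 choose 24) = 16777216.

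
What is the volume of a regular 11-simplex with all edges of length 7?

For a regular n-simplex with edge a, V = (a^n / n!)·√((n+1)/2^n). With a=7, n=11: V ≈ 3.79183.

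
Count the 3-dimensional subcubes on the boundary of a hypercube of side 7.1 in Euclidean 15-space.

Number of 3-faces = C(15,3) · 2^(15-3) = 455 · 4096 = 1863680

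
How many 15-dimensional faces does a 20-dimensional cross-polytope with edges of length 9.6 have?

An n-cross-polytope has 2^(k+1)·C(n,k+1) k-faces. Here 2^16·C(20,16) = 65536·4845 = 317521920.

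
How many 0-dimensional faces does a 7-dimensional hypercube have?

Number of 0-faces = C(7,0) · 2^(7-0) = 1 · 128 = 128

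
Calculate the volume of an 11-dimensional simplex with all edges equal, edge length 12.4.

V_11 = √(12) · 12.4^11 / (11! · 2^(11/2)) ≈ 2043.66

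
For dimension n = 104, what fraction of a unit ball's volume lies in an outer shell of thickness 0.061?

1 - (1-0.061)^104 ≈ 0.998564 ≈ 99.86%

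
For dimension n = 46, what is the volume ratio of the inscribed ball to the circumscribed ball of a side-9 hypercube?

V_in / V_out = (r_in/r_out)^46 = (1/√46)^46 = 46^(-46/2) ≈ 5.70913e-39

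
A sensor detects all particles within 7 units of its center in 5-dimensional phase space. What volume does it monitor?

V_5(7) = π^(5/2) · (7)^5 / Γ(5/2 + 1) = 134456·π^2/15 ≈ 88468.5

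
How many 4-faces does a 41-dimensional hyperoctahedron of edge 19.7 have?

Each 4-face is the convex hull of 5 vertices, one chosen as ±e_i from each of 5 distinct axes: 2^5·C(41,5) = 23980736.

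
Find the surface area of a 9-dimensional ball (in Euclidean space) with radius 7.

The surface area of an n-ball is 2π^(n/2) r^(n-1) / Γ(n/2). For n=9, r=7: 26353376·π^4/15 ≈ 1.71137e+08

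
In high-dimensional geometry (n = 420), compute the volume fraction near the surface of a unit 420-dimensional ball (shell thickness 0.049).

1 - (1-0.049)^420 ≈ 0.9999999993 ≈ (100 - 6.85e-08)%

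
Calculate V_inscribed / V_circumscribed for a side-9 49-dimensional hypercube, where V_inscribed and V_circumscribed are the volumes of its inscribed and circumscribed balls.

V_in/V_out = n^(-n/2) = 49^(-49/2) ≈ 3.89221e-42.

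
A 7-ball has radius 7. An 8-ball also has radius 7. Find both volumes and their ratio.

V_7(7) ≈ 3.89105e+06. V_8(7) ≈ 2.33977e+07. Ratio V_7/V_8 ≈ 0.1663.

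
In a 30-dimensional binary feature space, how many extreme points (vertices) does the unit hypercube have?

The 30-cube has 2^30 = 1073741824 vertices.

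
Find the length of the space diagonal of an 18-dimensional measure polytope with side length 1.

The space diagonal of an n-cube of side s is s√n. Here 1·√18 ≈ 4.24264.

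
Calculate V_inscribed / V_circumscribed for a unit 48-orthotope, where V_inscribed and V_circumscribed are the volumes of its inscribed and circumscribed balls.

V_in/V_out = n^(-n/2) = 48^(-48/2) ≈ 4.469e-41.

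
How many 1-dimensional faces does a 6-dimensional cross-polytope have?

An n-cross-polytope has 2^(k+1)·C(n,k+1) k-faces. Here 2^2·C(6,2) = 4·15 = 60.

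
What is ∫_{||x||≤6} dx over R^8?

V = 69984·π^4 ≈ 6.81708e+06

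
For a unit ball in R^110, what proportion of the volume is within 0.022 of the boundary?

V(inner)/V(outer) = ((1-0.022)/1)^110 ≈ 0.08655, so the shell fraction is 0.913449.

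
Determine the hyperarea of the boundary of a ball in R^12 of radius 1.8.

|∂B_12(1.8)| ≈ 10297.8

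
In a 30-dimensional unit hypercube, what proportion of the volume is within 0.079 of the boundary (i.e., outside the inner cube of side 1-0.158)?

Shell fraction = 1 - (1-0.158)^30 ≈ 0.994254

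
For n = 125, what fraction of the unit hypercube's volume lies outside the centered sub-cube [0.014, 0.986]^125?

Shell fraction = 1 - (1-0.028)^125 ≈ 0.971273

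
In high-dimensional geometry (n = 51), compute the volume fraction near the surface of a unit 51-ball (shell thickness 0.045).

1 - (1-0.045)^51 ≈ 0.904463 ≈ 90.45%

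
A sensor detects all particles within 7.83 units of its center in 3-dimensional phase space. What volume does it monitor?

Volume = π^{3/2}·(7.83)^3/Γ(5/2) ≈ 2010.82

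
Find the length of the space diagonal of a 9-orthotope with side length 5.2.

||(5.2,5.2,...,5.2)|| = √(9)·5.2 = 15.6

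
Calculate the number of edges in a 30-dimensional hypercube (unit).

Number of 1-faces = C(30,1)·2^(30-1) = 30·536870912 = 16106127360.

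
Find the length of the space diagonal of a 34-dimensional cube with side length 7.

The space diagonal of an n-cube of side s is s√n. Here 7·√34 ≈ 40.8167.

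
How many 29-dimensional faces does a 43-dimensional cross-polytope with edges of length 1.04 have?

An n-cross-polytope has 2^(k+1)·C(n,k+1) k-faces. Here 2^30·C(43,30) = 1073741824·36576848168 = 39274091668079378432.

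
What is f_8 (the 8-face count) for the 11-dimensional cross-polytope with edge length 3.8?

Each 8-face is the convex hull of 9 vertices, one chosen as ±e_i from each of 9 distinct axes: 2^9·C(11,9) = 28160.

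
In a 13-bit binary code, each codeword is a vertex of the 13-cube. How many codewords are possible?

An n-cube has 2^n vertices; for n = 13 that is 2^13 = 8192.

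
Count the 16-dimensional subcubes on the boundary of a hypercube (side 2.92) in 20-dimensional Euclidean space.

Choose 16 of 20 axes to span the face (C(20,16) = 4845 ways), then fix each of the remaining 4 coordinates at one of its two extreme values (2^4 = 16 ways): 4845·16 = 77520.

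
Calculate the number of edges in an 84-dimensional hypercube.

Number of 1-faces = C(84,1)·2^(84-1) = 84·9671406556917033397649408 = 812398150781030805402550272.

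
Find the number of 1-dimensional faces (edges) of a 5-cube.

An n-cube has n·2^(n-1) edges. With n = 5: 5·16 = 80.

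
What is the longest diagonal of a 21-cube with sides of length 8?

d = √(8² + 8² + ... + 8²) [21 terms] = √(21·8²) = 8√21 ≈ 36.6606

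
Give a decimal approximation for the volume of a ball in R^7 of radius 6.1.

The n-ball volume is π^(n/2)·r^n/Γ(n/2+1). With n=7, r=6.1: V ≈ 1.48487e+06.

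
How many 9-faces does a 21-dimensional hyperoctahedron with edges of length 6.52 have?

f_9(21-orthoplex) = 2^10 · (21 choose 10) = 361181184.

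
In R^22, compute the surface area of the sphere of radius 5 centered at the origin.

The surface area of an n-ball is 2π^(n/2) r^(n-1) / Γ(n/2). For n=22, r=5: 19073486328125·π^11/72576 ≈ 7.73189e+13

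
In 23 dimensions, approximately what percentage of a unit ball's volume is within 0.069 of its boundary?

1 - (1-0.069)^23 ≈ 0.806873 ≈ 80.69%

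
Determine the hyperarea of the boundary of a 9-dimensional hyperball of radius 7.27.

S = n·V_n(r)/r = 9·V_9(7.27)/7.27 (volume-to-surface relation), giving 2.31652e+08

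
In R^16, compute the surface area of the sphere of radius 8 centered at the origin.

|∂B_16(8)| = 4398046511104·π^8/315 ≈ 1.32479e+14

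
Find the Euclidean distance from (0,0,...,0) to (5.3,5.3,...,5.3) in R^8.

d = √(5.3² + 5.3² + ... + 5.3²) [8 terms] = √(8·5.3²) = 5.3√8 ≈ 14.9907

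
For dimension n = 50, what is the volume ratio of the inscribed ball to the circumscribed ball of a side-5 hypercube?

Volume scales as r^n, and r_in/r_out = 1/√50, giving (1/√50)^50 ≈ 3.35544e-43.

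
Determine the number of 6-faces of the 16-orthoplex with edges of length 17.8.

An n-cross-polytope has 2^(k+1)·C(n,k+1) k-faces. Here 2^7·C(16,7) = 128·11440 = 1464320.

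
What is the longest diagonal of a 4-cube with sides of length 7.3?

d = √(7.3² + 7.3² + ... + 7.3²) [4 terms] = √(4·7.3²) = 7.3√4 = 14.6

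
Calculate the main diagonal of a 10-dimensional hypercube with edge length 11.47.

The space diagonal of an n-cube of side s is s√n. Here 11.47·√10 ≈ 36.2713.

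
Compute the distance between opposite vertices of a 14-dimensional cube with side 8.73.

d = √(8.73² + 8.73² + ... + 8.73²) [14 terms] = √(14·8.73²) = 8.73√14 ≈ 32.6647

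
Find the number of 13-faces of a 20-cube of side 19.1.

An n-cube has C(n,k)·2^(n-k) k-faces. Here C(20,13)·2^7 = 77520·128 = 9922560.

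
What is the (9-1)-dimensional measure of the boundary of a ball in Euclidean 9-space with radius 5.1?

S_9(5.1) = 2·π^(9/2)·(5.1)^8 / Γ(9/2) ≈ 1.35869e+07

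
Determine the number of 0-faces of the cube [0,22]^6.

An n-cube has C(n,k)·2^(n-k) k-faces. Here C(6,0)·2^6 = 1·64 = 64.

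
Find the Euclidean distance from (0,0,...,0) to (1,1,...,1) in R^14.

Diagonal = √14 · 1 ≈ 3.74166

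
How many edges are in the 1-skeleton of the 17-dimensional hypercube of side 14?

An n-cube has n·2^(n-1) edges. With n = 17: 17·65536 = 1114112.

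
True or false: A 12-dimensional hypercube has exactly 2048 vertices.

False. The 12-cube has 2^12 = 4096 vertices.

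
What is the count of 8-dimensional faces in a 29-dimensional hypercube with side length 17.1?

Choose 8 of 29 axes to span the face (C(29,8) = 4292145 ways), then fix each of the remaining 21 coordinates at one of its two extreme values (2^21 = 2097152 ways): 4292145·2097152 = 9001280471040.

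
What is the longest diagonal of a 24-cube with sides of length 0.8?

Diagonal = √24 · 0.8 ≈ 3.91918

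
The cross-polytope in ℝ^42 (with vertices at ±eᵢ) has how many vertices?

Number of vertices = 2n = 84.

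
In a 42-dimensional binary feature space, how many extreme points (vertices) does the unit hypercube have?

Each vertex is a binary string of length 42, so there are 2^42 = 4398046511104.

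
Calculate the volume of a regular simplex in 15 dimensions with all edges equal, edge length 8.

For a regular n-simplex with edge a, V = (a^n / n!)·√((n+1)/2^n). With a=8, n=15: V ≈ 0.594546.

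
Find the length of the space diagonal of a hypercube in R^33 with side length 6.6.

The space diagonal of an n-cube of side s is s√n. Here 6.6·√33 ≈ 37.9141.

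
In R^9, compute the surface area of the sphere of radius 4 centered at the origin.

|∂B_9(4)| = 2097152·π^4/105 ≈ 1.94554e+06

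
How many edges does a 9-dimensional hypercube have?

An n-cube has n·2^(n-1) edges. With n = 9: 9·256 = 2304.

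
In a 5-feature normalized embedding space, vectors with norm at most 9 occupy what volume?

Volume = π^{5/2}·(9)^5/Γ(7/2) = 157464·π^2/5 ≈ 310821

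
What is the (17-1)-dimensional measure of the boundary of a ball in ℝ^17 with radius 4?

S = n·V_n(r)/r = 17·V_17(4)/4 (volume-to-surface relation), giving 2199023255552·π^8/2027025 ≈ 1.02937e+10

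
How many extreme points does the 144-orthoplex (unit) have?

The vertices are ±e_1, ..., ±e_144, so there are 2·144 = 288.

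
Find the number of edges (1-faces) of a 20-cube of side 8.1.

Choose 1 of 20 axes to span the face (C(20,1) = 20 ways), then fix each of the remaining 19 coordinates at one of its two extreme values (2^19 = 524288 ways): 20·524288 = 10485760.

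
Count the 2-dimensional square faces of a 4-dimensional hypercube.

f_2(4-cube) = (4 choose 2) · 2^2 = 24.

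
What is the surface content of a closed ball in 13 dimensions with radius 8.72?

S = n·V_n(r)/r = 13·V_13(8.72)/8.72 (volume-to-surface relation), giving 2.28814e+12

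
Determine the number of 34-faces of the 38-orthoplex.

Each 34-face is the convex hull of 35 vertices, one chosen as ±e_i from each of 35 distinct axes: 2^35·C(38,35) = 289858752872448.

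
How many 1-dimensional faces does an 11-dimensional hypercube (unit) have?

An n-cube has C(n,k)·2^(n-k) k-faces. Here C(11,1)·2^10 = 11·1024 = 11264.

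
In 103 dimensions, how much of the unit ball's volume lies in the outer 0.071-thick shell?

1 - (1-0.071)^103 ≈ 0.999492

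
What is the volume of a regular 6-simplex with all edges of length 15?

For a regular n-simplex with edge a, V = (a^n / n!)·√((n+1)/2^n). With a=15, n=6: V ≈ 5232.08.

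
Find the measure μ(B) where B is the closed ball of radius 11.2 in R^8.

V_8(11.2) = π^(8/2) · (11.2)^8 / Γ(8/2 + 1) ≈ 1.00492e+09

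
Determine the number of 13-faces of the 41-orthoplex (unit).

Number of 13-faces = 2^(13+1) · C(41,13+1) = 16384 · 35240152720 = 577374662164480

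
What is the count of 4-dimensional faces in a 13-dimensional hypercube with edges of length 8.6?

Choose 4 of 13 axes to span the face (C(13,4) = 715 ways), then fix each of the remaining 9 coordinates at one of its two extreme values (2^9 = 512 ways): 715·512 = 366080.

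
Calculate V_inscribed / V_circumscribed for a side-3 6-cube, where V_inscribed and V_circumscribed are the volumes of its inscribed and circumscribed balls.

Volume scales as r^n, and r_in/r_out = 1/√6, giving (1/√6)^6 ≈ 0.00462963.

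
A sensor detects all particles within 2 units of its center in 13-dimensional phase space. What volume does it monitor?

V_13(2) = π^(13/2) · (2)^13 / Γ(13/2 + 1) = 1048576·π^6/135135 ≈ 7459.87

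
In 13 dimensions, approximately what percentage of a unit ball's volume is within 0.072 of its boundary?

1 - (1-0.072)^13 ≈ 0.62145 ≈ 62.14%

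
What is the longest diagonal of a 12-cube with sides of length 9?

||(9,9,...,9)|| = √(12)·9 ≈ 31.1769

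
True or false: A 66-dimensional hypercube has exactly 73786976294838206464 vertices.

True. The 66-cube has 2^66 = 73786976294838206464 vertices.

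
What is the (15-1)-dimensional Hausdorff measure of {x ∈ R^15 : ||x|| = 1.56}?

S_15(1.56) = 2·π^(15/2)·(1.56)^14 / Γ(15/2) ≈ 2892.45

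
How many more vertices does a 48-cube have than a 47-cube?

The 48-cube has 2^48 = 281474976710656 vertices. The 47-cube has 2^47 = 140737488355328 vertices. Difference: 281474976710656 - 140737488355328 = 140737488355328.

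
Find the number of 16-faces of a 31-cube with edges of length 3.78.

An n-cube has C(n,k)·2^(n-k) k-faces. Here C(31,16)·2^15 = 300540195·32768 = 9848101109760.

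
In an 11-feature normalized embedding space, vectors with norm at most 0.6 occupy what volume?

Volume = π^{11/2}·(0.6)^11/Γ(13/2) ≈ 0.00683547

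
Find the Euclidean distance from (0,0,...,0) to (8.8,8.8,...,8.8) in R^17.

Diagonal = √17 · 8.8 ≈ 36.2833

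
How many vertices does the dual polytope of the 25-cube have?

Number of vertices = 2n = 50.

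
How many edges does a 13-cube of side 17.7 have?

An n-cube has n·2^(n-1) edges. With n = 13: 13·4096 = 53248.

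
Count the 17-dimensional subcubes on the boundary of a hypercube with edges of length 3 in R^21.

f_17(21-cube) = (21 choose 17) · 2^4 = 95760.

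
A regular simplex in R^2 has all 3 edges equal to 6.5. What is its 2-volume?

Area = (√3/4) · 6.5² = 18.2948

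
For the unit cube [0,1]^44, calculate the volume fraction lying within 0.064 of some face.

Shell fraction = 1 - (1-0.128)^44 ≈ 0.997586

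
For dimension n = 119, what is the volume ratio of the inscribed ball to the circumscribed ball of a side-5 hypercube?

V_in / V_out = (r_in/r_out)^119 = (1/√119)^119 = 119^(-119/2) ≈ 3.19857e-124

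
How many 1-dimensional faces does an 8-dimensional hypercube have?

An n-cube has C(n,k)·2^(n-k) k-faces. Here C(8,1)·2^7 = 8·128 = 1024.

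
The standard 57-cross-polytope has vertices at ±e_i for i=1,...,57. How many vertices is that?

An n-cross-polytope has 2n vertices; here n = 57, giving 114.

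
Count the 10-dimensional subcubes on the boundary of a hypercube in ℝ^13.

Choose 10 of 13 axes to span the face (C(13,10) = 286 ways), then fix each of the remaining 3 coordinates at one of its two extreme values (2^3 = 8 ways): 286·8 = 2288.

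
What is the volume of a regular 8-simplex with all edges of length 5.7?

V_8 = √(9) · 5.7^8 / (8! · 2^(8/2)) ≈ 5.18179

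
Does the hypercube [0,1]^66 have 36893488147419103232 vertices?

False. The 66-cube has 2^66 = 73786976294838206464 vertices.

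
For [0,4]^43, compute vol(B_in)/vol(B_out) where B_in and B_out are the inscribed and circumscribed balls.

Volume scales as r^n, and r_in/r_out = 1/√43, giving (1/√43)^43 ≈ 7.59326e-36.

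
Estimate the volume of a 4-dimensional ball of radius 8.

V_4(8) = π^(4/2) · (8)^4 / Γ(4/2 + 1) = 2048·π^2 ≈ 20212.9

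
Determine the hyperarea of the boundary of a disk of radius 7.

The surface area of an n-ball is 2π^(n/2) r^(n-1) / Γ(n/2). For n=2, r=7: 2πr = 2π·7 ≈ 43.9823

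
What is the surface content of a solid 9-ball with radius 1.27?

S_9(1.27) = 2·π^(9/2)·(1.27)^8 / Γ(9/2) ≈ 200.905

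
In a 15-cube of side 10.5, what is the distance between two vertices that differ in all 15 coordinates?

The space diagonal of an n-cube of side s is s√n. Here 10.5·√15 ≈ 40.6663.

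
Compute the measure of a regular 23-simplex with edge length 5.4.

For a regular n-simplex with edge a, V = (a^n / n!)·√((n+1)/2^n). With a=5.4, n=23: V ≈ 4.57955e-09.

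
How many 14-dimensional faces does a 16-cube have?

An n-cube has C(n,k)·2^(n-k) k-faces. Here C(16,14)·2^2 = 120·4 = 480.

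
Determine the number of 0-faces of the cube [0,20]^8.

An n-cube has C(n,k)·2^(n-k) k-faces. Here C(8,0)·2^8 = 1·256 = 256.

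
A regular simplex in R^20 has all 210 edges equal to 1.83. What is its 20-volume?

V = (1.83^20 / 20!) · √((20+1) / 2^20) ≈ 3.26367e-16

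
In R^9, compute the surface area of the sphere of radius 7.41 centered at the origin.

S = n·V_n(r)/r = 9·V_9(7.41)/7.41 (volume-to-surface relation), giving 2.6984e+08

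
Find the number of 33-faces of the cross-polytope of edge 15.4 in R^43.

Number of 33-faces = 2^(33+1) · C(43,33+1) = 17179869184 · 563921995 = 9688106104080302080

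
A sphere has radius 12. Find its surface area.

S = n·V_n(r)/r = 3·V_3(12)/12 (volume-to-surface relation), giving 4πr² = 4π·(12)² ≈ 1809.56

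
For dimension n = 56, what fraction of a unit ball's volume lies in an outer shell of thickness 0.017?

1 - (1-0.017)^56 ≈ 0.617178 ≈ 61.72%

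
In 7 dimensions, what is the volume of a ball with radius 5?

V = 250000·π^3/21 ≈ 369122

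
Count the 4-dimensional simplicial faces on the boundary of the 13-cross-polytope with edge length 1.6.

f_4(13-orthoplex) = 2^5 · (13 choose 5) = 41184.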